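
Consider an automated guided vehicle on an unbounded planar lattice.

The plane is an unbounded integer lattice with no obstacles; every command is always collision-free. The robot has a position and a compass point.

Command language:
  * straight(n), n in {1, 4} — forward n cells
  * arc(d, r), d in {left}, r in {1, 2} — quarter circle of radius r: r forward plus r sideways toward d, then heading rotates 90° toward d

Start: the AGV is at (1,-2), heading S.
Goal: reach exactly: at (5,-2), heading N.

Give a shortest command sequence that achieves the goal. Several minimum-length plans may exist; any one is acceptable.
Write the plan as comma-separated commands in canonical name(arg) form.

begin: at (1,-2), heading S
t=1 arc(left, 2) ⇒ at (3,-4), heading E
t=2 arc(left, 2) ⇒ at (5,-2), heading N
nothing shorter than 2 reaches the goal.

arc(left, 2), arc(left, 2)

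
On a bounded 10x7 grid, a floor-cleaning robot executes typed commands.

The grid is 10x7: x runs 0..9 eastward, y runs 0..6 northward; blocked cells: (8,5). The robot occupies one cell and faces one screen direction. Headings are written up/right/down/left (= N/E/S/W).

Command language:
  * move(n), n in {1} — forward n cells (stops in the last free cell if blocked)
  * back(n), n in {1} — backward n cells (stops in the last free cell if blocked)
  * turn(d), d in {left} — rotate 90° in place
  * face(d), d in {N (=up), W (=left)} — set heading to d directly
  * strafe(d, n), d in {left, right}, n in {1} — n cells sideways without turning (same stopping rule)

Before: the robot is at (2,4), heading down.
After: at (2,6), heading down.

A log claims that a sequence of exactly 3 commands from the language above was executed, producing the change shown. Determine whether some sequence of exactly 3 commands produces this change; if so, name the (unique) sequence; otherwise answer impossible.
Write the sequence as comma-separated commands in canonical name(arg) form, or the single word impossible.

back(1), back(1), back(1)

key: still facing S at the end — nothing in the sequence rotates
begin: at (2,4), heading down
[1] after back(1): at (2,5), heading down
[2] after back(1): at (2,6), heading down
[3] after back(1): at (2,6), heading down
uniquely the one of 343 3-step routes that fits.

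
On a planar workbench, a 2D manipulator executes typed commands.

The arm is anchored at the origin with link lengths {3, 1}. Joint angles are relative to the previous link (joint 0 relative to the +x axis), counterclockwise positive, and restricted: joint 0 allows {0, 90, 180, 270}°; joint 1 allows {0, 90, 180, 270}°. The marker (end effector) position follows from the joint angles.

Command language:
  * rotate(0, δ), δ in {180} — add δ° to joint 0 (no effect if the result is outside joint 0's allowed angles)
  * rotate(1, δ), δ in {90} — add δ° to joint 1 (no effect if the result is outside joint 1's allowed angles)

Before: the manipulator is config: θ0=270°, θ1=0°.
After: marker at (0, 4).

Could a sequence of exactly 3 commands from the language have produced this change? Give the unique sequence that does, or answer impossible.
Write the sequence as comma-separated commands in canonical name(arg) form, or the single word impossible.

start: config: θ0=270°, θ1=0°
[1] after rotate(0, 180): config: θ0=90°, θ1=0°
[2] after rotate(0, 180): config: θ0=270°, θ1=0°
[3] after rotate(0, 180): config: θ0=90°, θ1=0°
no rival 3-sequence matches.

rotate(0, 180), rotate(0, 180), rotate(0, 180)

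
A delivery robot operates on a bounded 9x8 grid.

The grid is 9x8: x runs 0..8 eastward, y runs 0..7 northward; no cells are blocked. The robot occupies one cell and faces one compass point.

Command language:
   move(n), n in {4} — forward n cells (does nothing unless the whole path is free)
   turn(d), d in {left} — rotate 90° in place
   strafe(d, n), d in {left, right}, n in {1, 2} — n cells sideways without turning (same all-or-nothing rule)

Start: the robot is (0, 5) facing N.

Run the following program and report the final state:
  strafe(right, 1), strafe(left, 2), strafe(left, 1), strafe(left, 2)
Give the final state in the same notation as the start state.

(0, 5) facing N

begin: (0, 5) facing N
1. strafe(right, 1) → (1, 5) facing N
2. strafe(left, 2) → (1, 5) facing N
3. strafe(left, 1) → (0, 5) facing N
4. strafe(left, 2) → (0, 5) facing N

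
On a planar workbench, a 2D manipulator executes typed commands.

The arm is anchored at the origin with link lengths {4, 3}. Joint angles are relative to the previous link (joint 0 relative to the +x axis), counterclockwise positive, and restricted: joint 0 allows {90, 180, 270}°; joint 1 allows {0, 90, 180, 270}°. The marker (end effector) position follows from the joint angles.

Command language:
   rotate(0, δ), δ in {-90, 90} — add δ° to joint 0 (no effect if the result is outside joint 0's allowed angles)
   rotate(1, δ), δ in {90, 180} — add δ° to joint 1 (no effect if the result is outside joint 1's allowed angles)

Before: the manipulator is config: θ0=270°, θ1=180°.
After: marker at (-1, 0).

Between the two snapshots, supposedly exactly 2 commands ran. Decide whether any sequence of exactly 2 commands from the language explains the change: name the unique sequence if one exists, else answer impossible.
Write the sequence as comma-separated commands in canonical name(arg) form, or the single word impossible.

rotate(0, 90), rotate(0, -90)

key: order matters: swapping rotate(0, 90) and rotate(0, -90) lands elsewhere
start: config: θ0=270°, θ1=180°
step 1 (rotate(0, 90)): config: θ0=270°, θ1=180°
step 2 (rotate(0, -90)): config: θ0=180°, θ1=180°
no other 2-command option fits: unique.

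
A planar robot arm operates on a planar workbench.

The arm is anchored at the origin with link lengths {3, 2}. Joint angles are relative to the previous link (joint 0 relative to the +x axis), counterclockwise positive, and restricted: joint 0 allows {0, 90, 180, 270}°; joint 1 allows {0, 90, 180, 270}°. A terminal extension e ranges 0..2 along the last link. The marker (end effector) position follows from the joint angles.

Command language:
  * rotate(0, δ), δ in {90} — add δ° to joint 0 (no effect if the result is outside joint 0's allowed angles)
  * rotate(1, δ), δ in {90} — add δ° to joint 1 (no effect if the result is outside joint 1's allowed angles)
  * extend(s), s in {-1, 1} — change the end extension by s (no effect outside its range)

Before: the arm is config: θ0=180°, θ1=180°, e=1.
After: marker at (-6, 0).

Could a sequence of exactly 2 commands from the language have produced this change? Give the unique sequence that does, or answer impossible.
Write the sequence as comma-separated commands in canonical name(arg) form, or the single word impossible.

start: config: θ0=180°, θ1=180°, e=1
step 1 (rotate(1, 90)): config: θ0=180°, θ1=270°, e=1
step 2 (rotate(1, 90)): config: θ0=180°, θ1=0°, e=1
all 16 alternatives checked — unique.

rotate(1, 90), rotate(1, 90)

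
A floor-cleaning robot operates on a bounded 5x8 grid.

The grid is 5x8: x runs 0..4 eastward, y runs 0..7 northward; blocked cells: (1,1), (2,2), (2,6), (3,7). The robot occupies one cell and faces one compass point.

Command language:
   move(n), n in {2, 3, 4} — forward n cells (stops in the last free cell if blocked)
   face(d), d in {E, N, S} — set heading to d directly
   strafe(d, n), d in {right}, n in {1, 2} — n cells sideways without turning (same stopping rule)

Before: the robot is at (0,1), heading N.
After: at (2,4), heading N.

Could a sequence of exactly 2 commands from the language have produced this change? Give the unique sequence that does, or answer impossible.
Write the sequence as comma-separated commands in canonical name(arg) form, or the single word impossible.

move(3), strafe(right, 2)

key: order matters: swapping move(3) and strafe(right, 2) lands elsewhere
from: at (0,1), heading N
1. move(3) → at (0,4), heading N
2. strafe(right, 2) → at (2,4), heading N
no rival 2-sequence matches.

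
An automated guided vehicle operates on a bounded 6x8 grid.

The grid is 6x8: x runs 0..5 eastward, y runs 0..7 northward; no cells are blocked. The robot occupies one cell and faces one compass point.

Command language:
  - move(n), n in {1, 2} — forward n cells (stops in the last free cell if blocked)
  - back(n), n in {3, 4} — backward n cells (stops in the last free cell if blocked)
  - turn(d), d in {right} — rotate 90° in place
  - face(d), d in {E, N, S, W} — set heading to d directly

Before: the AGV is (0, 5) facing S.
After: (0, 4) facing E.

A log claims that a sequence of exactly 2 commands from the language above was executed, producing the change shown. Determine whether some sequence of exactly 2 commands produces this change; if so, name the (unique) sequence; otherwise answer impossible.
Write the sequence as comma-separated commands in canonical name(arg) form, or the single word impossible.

move(1), face(E)

key: position moved to (0,4) AND the heading swung to E — translation plus rotation needed
t0: (0, 5) facing S
t=1 move(1) ⇒ (0, 4) facing S
t=2 face(E) ⇒ (0, 4) facing E
no other 2-command option fits: unique.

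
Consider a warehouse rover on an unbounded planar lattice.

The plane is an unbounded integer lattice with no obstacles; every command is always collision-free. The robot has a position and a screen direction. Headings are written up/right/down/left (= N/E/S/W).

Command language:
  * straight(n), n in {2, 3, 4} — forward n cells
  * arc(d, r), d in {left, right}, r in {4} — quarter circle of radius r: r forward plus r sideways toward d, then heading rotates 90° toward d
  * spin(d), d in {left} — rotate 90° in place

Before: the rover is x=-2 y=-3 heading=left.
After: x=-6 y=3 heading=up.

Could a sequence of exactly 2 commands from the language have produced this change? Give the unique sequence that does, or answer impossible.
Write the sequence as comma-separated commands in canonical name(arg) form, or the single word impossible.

key: running straight(2) before arc(right, 4) would end elsewhere — order is forced
from: x=-2 y=-3 heading=left
[1] after arc(right, 4): x=-6 y=1 heading=up
[2] after straight(2): x=-6 y=3 heading=up
no rival 2-sequence matches.

arc(right, 4), straight(2)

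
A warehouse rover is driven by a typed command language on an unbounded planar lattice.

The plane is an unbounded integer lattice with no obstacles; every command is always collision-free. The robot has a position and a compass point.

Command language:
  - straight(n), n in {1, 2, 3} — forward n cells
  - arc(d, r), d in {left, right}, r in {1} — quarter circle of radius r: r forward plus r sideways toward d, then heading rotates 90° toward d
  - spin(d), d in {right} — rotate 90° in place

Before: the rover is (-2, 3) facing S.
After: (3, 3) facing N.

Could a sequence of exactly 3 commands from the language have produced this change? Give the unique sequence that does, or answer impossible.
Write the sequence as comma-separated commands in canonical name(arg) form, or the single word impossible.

key: position moved to (3,3) AND the heading swung to N — translation plus rotation needed
initial: (-2, 3) facing S
1. arc(left, 1) → (-1, 2) facing E
2. straight(3) → (2, 2) facing E
3. arc(left, 1) → (3, 3) facing N
all 216 alternatives checked — unique.

arc(left, 1), straight(3), arc(left, 1)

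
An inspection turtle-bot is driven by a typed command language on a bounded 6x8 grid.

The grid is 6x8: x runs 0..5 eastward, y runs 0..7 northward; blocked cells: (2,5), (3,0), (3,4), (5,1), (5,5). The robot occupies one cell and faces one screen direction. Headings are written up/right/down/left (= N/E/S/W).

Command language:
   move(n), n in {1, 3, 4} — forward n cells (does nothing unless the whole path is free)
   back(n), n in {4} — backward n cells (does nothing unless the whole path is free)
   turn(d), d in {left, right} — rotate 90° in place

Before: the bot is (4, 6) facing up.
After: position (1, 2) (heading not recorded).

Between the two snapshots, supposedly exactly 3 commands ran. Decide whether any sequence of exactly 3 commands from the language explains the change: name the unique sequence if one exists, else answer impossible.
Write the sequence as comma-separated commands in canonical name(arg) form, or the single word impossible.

back(4), turn(left), move(3)

key: running move(3) before back(4) would end elsewhere — order is forced
start: (4, 6) facing up
[1] after back(4): (4, 2) facing up
[2] after turn(left): (4, 2) facing left
[3] after move(3): (1, 2) facing left
uniquely the one of 216 3-step routes that fits.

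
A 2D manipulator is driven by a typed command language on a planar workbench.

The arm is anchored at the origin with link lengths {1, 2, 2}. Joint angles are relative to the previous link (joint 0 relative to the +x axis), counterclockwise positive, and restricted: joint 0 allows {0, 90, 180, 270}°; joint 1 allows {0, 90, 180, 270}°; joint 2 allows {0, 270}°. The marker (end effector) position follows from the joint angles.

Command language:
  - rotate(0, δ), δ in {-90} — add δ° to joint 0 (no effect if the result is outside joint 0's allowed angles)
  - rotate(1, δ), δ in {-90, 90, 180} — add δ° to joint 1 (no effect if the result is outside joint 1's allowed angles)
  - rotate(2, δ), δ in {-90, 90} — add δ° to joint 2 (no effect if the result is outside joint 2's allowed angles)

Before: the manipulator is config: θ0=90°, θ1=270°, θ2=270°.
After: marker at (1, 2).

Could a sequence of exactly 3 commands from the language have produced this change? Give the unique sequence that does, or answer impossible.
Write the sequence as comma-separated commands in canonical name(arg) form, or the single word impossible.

rotate(0, -90), rotate(0, -90), rotate(0, -90)

begin: config: θ0=90°, θ1=270°, θ2=270°
1. rotate(0, -90) → config: θ0=0°, θ1=270°, θ2=270°
2. rotate(0, -90) → config: θ0=270°, θ1=270°, θ2=270°
3. rotate(0, -90) → config: θ0=180°, θ1=270°, θ2=270°
no rival 3-sequence matches.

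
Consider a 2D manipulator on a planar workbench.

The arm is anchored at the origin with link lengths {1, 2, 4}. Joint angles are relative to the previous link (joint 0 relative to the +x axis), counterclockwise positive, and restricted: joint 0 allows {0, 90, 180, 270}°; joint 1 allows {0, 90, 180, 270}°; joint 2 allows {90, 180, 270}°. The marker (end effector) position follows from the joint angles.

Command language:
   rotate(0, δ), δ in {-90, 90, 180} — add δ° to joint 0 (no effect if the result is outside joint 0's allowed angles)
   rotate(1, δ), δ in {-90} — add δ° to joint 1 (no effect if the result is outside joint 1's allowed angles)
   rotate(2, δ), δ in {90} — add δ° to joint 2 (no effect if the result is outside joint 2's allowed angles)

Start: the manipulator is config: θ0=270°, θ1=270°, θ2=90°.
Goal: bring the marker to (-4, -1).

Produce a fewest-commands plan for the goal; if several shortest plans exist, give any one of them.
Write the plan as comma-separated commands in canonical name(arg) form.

begin: config: θ0=270°, θ1=270°, θ2=90°
1. rotate(0, 180) → config: θ0=90°, θ1=270°, θ2=90°
2. rotate(1, -90) → config: θ0=90°, θ1=180°, θ2=90°
3. rotate(2, 90) → config: θ0=90°, θ1=180°, θ2=180°
4. rotate(2, 90) → config: θ0=90°, θ1=180°, θ2=270°
shorter routes all fall short; 4 is best.

rotate(0, 180), rotate(1, -90), rotate(2, 90), rotate(2, 90)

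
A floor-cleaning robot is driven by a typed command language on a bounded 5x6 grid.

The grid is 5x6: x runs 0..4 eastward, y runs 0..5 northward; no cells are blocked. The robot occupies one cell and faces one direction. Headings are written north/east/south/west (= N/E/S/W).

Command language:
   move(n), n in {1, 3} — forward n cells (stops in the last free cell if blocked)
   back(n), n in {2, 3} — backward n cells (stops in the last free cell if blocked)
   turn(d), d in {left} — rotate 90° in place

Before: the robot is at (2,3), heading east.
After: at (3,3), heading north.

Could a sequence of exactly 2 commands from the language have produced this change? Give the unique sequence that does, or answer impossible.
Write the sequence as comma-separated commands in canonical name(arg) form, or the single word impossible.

move(1), turn(left)

key: order matters: swapping move(1) and turn(left) lands elsewhere
begin: at (2,3), heading east
t=1 move(1) ⇒ at (3,3), heading east
t=2 turn(left) ⇒ at (3,3), heading north
all 25 alternatives checked — unique.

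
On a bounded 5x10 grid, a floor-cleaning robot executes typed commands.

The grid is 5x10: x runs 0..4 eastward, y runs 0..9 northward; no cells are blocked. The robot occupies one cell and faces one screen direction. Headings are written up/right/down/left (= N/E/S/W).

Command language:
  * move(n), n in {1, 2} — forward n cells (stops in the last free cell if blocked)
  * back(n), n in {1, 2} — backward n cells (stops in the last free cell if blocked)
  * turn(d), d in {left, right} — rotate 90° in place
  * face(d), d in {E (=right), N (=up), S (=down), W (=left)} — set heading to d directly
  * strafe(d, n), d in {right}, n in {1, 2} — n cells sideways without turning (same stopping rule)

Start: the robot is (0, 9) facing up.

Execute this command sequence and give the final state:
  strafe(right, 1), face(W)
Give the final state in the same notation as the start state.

(1, 9) facing left

begin: (0, 9) facing up
[1] after strafe(right, 1): (1, 9) facing up
[2] after face(W): (1, 9) facing left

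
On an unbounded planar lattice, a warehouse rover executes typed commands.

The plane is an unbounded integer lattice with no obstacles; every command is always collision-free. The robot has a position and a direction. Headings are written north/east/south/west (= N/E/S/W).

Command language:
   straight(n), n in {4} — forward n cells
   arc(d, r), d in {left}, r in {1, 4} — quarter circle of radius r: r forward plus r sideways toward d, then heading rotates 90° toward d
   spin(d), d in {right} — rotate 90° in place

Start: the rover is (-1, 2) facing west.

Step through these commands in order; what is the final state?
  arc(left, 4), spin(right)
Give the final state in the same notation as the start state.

(-5, -2) facing west

begin: (-1, 2) facing west
[1] after arc(left, 4): (-5, -2) facing south
[2] after spin(right): (-5, -2) facing west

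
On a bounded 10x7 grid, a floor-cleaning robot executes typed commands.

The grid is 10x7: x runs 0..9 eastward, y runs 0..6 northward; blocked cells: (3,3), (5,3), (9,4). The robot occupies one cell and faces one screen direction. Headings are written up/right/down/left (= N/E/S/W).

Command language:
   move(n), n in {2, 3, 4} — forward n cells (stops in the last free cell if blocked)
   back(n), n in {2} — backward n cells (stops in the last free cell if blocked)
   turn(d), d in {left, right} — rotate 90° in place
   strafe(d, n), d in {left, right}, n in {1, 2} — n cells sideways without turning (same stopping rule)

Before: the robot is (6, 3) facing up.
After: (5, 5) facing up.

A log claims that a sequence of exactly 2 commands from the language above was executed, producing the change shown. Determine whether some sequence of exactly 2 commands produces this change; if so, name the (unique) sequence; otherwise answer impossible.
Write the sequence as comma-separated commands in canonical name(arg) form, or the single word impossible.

move(2), strafe(left, 1)

key: running strafe(left, 1) before move(2) would end elsewhere — order is forced
t0: (6, 3) facing up
step 1 (move(2)): (6, 5) facing up
step 2 (strafe(left, 1)): (5, 5) facing up
no rival 2-sequence matches.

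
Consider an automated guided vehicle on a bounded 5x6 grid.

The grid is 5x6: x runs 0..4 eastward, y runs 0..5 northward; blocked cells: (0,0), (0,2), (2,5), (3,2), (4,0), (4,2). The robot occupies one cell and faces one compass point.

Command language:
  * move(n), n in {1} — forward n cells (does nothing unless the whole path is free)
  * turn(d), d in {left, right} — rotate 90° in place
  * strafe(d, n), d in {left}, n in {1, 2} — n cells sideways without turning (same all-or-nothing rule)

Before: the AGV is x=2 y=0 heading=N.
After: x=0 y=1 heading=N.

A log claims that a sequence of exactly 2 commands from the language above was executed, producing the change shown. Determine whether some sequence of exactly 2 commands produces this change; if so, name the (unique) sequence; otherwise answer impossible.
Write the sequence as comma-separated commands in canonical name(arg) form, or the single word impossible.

key: order matters: swapping move(1) and strafe(left, 2) lands elsewhere
from: x=2 y=0 heading=N
[1] after move(1): x=2 y=1 heading=N
[2] after strafe(left, 2): x=0 y=1 heading=N
all 25 alternatives checked — unique.

move(1), strafe(left, 2)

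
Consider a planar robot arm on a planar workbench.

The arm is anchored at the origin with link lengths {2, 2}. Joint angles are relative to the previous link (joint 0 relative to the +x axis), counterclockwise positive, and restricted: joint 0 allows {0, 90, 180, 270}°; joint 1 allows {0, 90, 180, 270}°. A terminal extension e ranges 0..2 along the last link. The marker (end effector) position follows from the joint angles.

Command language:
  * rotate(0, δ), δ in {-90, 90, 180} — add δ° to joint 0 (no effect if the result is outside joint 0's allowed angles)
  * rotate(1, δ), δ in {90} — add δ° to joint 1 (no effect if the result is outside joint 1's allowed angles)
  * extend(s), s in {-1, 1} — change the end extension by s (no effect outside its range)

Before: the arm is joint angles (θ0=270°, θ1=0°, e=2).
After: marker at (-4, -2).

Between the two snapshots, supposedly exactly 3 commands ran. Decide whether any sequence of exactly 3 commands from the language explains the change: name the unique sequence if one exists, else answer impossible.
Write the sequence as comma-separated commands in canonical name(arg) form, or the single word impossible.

from: joint angles (θ0=270°, θ1=0°, e=2)
step 1 (rotate(1, 90)): joint angles (θ0=270°, θ1=90°, e=2)
step 2 (rotate(1, 90)): joint angles (θ0=270°, θ1=180°, e=2)
step 3 (rotate(1, 90)): joint angles (θ0=270°, θ1=270°, e=2)
all 216 alternatives checked — unique.

rotate(1, 90), rotate(1, 90), rotate(1, 90)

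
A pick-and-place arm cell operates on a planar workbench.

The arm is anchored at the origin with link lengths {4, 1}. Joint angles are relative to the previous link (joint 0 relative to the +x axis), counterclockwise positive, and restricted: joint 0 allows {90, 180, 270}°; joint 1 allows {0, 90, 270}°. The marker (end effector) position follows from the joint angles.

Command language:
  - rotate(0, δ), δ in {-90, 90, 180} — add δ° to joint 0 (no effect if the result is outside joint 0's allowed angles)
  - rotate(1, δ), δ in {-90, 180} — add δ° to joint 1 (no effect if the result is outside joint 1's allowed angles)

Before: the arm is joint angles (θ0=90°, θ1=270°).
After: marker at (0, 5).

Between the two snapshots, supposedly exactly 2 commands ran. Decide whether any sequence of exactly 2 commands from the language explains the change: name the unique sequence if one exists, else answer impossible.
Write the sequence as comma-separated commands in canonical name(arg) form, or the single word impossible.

key: running rotate(1, -90) before rotate(1, 180) would end elsewhere — order is forced
initial: joint angles (θ0=90°, θ1=270°)
step 1 (rotate(1, 180)): joint angles (θ0=90°, θ1=90°)
step 2 (rotate(1, -90)): joint angles (θ0=90°, θ1=0°)
no rival 2-sequence matches.

rotate(1, 180), rotate(1, -90)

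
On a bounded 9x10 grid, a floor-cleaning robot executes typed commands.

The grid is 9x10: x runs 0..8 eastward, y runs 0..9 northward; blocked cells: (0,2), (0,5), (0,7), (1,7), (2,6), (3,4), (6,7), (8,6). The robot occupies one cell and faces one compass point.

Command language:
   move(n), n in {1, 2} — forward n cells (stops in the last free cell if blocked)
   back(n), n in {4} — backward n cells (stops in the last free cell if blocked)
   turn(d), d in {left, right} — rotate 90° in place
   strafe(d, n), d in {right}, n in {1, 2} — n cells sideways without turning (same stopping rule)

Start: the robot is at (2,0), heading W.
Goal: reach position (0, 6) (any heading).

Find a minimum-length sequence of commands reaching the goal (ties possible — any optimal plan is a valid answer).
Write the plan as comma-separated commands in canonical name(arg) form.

from: at (2,0), heading W
1. strafe(right, 2) → at (2,2), heading W
2. move(2) → at (1,2), heading W
3. strafe(right, 2) → at (1,4), heading W
4. strafe(right, 2) → at (1,6), heading W
5. move(2) → at (0,6), heading W
shorter routes all fall short; 5 is best.

strafe(right, 2), move(2), strafe(right, 2), strafe(right, 2), move(2)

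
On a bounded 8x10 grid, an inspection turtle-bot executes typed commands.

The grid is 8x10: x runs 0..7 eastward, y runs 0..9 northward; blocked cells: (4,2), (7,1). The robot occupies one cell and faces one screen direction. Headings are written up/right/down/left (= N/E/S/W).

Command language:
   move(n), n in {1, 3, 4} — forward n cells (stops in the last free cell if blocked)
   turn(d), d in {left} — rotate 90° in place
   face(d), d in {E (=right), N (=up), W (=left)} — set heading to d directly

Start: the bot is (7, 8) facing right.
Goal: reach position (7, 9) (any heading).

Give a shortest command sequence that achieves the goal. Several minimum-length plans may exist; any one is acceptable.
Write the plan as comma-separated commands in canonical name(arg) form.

from: (7, 8) facing right
1. face(N) → (7, 8) facing up
2. move(1) → (7, 9) facing up
shorter routes all fall short; 2 is best.

face(N), move(1)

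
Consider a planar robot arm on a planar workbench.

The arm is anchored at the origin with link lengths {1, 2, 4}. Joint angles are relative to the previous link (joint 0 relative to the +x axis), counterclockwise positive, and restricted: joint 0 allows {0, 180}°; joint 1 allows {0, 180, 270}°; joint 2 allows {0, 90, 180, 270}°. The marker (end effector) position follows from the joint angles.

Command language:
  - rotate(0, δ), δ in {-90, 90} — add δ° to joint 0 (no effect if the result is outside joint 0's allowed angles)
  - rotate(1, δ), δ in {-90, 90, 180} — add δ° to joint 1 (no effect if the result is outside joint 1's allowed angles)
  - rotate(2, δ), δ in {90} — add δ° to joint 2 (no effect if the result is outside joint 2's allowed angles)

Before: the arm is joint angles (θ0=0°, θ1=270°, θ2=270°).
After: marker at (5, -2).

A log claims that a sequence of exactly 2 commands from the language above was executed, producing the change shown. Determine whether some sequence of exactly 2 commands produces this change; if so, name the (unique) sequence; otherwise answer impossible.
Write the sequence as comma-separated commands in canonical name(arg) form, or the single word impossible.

from: joint angles (θ0=0°, θ1=270°, θ2=270°)
1. rotate(2, 90) → joint angles (θ0=0°, θ1=270°, θ2=0°)
2. rotate(2, 90) → joint angles (θ0=0°, θ1=270°, θ2=90°)
no other 2-command option fits: unique.

rotate(2, 90), rotate(2, 90)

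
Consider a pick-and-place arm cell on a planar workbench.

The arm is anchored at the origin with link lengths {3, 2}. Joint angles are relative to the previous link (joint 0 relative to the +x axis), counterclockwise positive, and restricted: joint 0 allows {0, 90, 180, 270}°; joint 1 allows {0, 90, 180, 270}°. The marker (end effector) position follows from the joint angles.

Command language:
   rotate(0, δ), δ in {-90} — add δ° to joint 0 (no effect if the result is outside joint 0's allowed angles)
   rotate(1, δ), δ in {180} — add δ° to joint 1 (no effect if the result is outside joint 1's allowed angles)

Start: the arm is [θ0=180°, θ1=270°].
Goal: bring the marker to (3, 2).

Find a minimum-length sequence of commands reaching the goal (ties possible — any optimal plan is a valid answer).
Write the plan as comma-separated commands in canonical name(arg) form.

rotate(1, 180), rotate(0, -90), rotate(0, -90)

t0: [θ0=180°, θ1=270°]
1. rotate(1, 180) → [θ0=180°, θ1=90°]
2. rotate(0, -90) → [θ0=90°, θ1=90°]
3. rotate(0, -90) → [θ0=0°, θ1=90°]
no 2-step plan works, so 3 is optimal.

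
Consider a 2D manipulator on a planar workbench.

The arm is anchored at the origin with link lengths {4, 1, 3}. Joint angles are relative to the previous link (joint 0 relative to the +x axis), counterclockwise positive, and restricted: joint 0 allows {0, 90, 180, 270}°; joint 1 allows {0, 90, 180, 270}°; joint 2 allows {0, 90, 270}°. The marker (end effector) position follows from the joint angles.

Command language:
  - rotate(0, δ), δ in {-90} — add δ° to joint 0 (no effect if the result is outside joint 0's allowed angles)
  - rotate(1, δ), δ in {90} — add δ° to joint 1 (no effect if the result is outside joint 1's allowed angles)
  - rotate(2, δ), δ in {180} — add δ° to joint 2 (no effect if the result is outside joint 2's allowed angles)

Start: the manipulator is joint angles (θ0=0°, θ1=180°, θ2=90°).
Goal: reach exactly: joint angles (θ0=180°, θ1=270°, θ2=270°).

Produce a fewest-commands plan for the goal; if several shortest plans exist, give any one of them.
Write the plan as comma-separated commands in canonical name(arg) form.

rotate(0, -90), rotate(0, -90), rotate(1, 90), rotate(2, 180)

initial: joint angles (θ0=0°, θ1=180°, θ2=90°)
step 1 (rotate(0, -90)): joint angles (θ0=270°, θ1=180°, θ2=90°)
step 2 (rotate(0, -90)): joint angles (θ0=180°, θ1=180°, θ2=90°)
step 3 (rotate(1, 90)): joint angles (θ0=180°, θ1=270°, θ2=90°)
step 4 (rotate(2, 180)): joint angles (θ0=180°, θ1=270°, θ2=270°)
minimal: 4 command(s), checked below 4.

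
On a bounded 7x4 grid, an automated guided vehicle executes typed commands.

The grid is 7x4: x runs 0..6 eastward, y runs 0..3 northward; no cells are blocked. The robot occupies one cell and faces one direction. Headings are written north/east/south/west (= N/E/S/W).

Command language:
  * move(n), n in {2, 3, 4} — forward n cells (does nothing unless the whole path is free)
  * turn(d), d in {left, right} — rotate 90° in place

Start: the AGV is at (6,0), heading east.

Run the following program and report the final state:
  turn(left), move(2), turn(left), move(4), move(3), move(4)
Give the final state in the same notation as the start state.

at (2,2), heading west

initial: at (6,0), heading east
[1] after turn(left): at (6,0), heading north
[2] after move(2): at (6,2), heading north
[3] after turn(left): at (6,2), heading west
[4] after move(4): at (2,2), heading west
[5] after move(3): at (2,2), heading west
[6] after move(4): at (2,2), heading west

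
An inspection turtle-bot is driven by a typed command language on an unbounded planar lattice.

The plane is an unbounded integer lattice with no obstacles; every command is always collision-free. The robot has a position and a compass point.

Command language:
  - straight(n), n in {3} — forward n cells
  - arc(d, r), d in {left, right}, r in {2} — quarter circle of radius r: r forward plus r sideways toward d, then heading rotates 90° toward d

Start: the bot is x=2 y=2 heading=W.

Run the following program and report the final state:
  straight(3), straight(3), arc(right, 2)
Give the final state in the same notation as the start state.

x=-6 y=4 heading=N

begin: x=2 y=2 heading=W
t=1 straight(3) ⇒ x=-1 y=2 heading=W
t=2 straight(3) ⇒ x=-4 y=2 heading=W
t=3 arc(right, 2) ⇒ x=-6 y=4 heading=N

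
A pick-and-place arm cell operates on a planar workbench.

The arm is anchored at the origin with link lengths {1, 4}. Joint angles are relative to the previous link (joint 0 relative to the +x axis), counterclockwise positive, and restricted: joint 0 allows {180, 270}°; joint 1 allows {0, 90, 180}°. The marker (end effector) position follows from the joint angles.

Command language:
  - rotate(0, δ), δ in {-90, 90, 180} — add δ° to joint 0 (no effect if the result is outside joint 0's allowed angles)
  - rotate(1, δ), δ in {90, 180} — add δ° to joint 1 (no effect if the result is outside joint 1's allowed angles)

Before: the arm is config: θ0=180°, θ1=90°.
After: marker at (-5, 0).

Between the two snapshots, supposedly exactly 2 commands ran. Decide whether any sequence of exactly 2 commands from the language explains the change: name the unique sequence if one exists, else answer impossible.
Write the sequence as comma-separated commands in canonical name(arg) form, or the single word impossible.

key: running rotate(1, 180) before rotate(1, 90) would end elsewhere — order is forced
t0: config: θ0=180°, θ1=90°
[1] after rotate(1, 90): config: θ0=180°, θ1=180°
[2] after rotate(1, 180): config: θ0=180°, θ1=0°
no other 2-command option fits: unique.

rotate(1, 90), rotate(1, 180)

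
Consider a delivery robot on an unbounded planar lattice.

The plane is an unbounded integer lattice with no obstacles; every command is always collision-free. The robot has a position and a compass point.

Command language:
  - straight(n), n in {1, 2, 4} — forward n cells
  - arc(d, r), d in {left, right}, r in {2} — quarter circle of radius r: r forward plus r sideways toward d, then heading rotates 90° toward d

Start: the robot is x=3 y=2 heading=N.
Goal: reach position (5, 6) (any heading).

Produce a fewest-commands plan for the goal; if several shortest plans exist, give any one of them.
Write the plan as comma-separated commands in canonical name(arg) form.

straight(2), arc(right, 2)

begin: x=3 y=2 heading=N
[1] after straight(2): x=3 y=4 heading=N
[2] after arc(right, 2): x=5 y=6 heading=E
nothing shorter than 2 reaches the goal.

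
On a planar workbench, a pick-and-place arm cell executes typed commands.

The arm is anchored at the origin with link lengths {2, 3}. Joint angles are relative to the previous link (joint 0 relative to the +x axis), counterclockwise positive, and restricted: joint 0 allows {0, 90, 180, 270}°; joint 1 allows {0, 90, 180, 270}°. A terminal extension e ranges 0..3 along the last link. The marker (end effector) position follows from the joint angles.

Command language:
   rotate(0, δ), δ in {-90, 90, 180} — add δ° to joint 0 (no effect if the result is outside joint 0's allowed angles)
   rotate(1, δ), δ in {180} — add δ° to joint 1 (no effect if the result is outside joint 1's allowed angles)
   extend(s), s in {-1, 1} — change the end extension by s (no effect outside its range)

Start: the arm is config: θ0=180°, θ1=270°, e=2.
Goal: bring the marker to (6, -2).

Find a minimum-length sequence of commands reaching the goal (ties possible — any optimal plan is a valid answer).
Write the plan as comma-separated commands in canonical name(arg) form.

rotate(0, 90), extend(1), rotate(1, 180)

start: config: θ0=180°, θ1=270°, e=2
1. rotate(0, 90) → config: θ0=270°, θ1=270°, e=2
2. extend(1) → config: θ0=270°, θ1=270°, e=3
3. rotate(1, 180) → config: θ0=270°, θ1=90°, e=3
no 2-step plan works, so 3 is optimal.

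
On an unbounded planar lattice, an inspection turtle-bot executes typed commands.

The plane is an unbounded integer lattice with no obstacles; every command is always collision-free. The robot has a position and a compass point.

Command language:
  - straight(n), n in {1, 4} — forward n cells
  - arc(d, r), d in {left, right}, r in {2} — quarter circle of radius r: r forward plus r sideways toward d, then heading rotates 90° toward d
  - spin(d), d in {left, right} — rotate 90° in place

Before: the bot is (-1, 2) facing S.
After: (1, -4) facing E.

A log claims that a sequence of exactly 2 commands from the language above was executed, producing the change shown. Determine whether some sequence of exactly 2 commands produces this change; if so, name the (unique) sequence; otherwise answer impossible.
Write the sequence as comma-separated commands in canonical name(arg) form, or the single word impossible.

key: order matters: swapping straight(4) and arc(left, 2) lands elsewhere
t0: (-1, 2) facing S
1. straight(4) → (-1, -2) facing S
2. arc(left, 2) → (1, -4) facing E
no rival 2-sequence matches.

straight(4), arc(left, 2)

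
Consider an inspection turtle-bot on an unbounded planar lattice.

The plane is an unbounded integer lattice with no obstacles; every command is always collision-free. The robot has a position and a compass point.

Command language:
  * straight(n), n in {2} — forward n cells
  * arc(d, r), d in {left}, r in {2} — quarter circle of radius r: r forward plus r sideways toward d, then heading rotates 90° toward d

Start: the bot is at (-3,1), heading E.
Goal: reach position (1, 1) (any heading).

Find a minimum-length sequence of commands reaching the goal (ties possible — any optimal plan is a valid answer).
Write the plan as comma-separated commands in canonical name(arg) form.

straight(2), straight(2)

t0: at (-3,1), heading E
t=1 straight(2) ⇒ at (-1,1), heading E
t=2 straight(2) ⇒ at (1,1), heading E
shorter routes all fall short; 2 is best.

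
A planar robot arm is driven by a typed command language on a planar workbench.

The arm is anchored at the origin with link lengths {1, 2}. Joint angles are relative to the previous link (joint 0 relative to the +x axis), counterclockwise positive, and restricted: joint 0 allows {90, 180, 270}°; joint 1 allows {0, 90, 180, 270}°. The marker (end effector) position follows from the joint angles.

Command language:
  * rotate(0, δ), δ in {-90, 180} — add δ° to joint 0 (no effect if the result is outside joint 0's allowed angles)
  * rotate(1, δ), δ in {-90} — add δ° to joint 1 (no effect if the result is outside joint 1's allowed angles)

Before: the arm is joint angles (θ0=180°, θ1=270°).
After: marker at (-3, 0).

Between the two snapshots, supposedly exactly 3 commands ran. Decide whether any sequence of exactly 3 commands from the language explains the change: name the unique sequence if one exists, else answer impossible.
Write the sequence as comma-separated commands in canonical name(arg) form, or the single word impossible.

rotate(1, -90), rotate(1, -90), rotate(1, -90)

from: joint angles (θ0=180°, θ1=270°)
t=1 rotate(1, -90) ⇒ joint angles (θ0=180°, θ1=180°)
t=2 rotate(1, -90) ⇒ joint angles (θ0=180°, θ1=90°)
t=3 rotate(1, -90) ⇒ joint angles (θ0=180°, θ1=0°)
uniquely the one of 27 3-step routes that fits.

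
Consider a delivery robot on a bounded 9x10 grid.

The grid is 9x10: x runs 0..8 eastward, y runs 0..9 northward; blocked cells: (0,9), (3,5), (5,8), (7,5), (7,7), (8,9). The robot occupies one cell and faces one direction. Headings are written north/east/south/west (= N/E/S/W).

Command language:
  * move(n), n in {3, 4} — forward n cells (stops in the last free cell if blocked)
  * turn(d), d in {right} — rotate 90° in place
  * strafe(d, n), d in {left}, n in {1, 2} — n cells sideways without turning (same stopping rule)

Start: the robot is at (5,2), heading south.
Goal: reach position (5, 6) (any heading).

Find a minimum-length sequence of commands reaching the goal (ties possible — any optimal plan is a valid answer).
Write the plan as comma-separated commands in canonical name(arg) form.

turn(right), turn(right), move(4)

from: at (5,2), heading south
[1] after turn(right): at (5,2), heading west
[2] after turn(right): at (5,2), heading north
[3] after move(4): at (5,6), heading north
shorter routes all fall short; 3 is best.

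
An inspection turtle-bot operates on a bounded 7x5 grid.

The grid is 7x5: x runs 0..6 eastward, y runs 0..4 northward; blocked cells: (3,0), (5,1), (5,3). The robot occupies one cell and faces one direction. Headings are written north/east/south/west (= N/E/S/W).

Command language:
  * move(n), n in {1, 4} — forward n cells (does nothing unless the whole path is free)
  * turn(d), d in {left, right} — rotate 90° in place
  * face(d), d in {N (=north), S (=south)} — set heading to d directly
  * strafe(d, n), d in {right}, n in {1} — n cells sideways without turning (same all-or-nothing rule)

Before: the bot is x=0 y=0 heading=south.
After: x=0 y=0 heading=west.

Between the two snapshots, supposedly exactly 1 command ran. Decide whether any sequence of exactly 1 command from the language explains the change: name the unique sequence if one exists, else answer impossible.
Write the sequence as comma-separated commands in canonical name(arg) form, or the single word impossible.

key: (0,0) unchanged — the single command moves nothing
initial: x=0 y=0 heading=south
[1] after turn(right): x=0 y=0 heading=west
uniquely the one of 7 1-step routes that fits.

turn(right)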